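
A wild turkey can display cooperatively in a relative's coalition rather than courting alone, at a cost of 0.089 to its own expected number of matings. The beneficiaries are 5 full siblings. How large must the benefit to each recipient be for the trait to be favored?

r to a full sibling = 1/2 (full sibs share both parents — two paths of length 2: r = 2·(1/2)^2 = 1/2).
Hamilton's rule with n recipients of equal r: n·r·B > C, so B > C/(n·r) = 0.089/(5·0.5) = 0.0356.

0.0356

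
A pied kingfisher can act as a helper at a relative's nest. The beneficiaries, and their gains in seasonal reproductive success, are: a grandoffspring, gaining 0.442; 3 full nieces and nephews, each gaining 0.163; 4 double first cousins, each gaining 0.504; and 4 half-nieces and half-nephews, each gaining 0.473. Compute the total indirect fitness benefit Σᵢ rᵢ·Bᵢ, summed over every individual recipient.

r to a grandoffspring = 1/4 (two parent–offspring links: r = (1/2)^2 = 1/4).
r to a full niece or nephew = 1/4 (full aunt/uncle↔niece/nephew: two paths of length 3 through the shared grandparent pair: r = 2·(1/2)^3 = 1/4).
r to a double first cousin = 0.25 (double first cousins share both grandparent pairs — four paths of length 4: r = 4·(1/2)^4 = 1/4).
r to a half-niece or half-nephew = 0.125 (half-aunt/uncle↔niece/nephew: one path of length 3: r = (1/2)^3 = 1/8).
Summing one r·B term per recipient: 1·0.25·0.442 + 3·0.25·0.163 + 4·0.25·0.504 + 4·0.125·0.473 = 0.97325.

0.97325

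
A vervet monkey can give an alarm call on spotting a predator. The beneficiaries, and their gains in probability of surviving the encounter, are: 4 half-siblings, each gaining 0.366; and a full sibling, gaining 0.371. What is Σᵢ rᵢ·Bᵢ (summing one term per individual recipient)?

0.5515

r to a half-sibling = 0.25 (half-sibs share one parent — one path of length 2: r = (1/2)^2 = 1/4).
r to a full sibling = 1/2 (full sibs share both parents — two paths of length 2: r = 2·(1/2)^2 = 1/2).
Summing one r·B term per recipient: 4·0.25·0.366 + 1·0.5·0.371 = 0.5515.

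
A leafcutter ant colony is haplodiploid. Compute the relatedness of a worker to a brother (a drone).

Her haploid brother carries none of their father's genes and a random half of their mother's genome; that half matches the maternal half of her own genome with probability 1/2: r = 1/2 · 1/2 = 1/4.

0.25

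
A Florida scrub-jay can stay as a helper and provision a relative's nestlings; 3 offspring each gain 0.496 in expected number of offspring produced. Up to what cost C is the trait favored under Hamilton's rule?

r to an offspring = 0.5 (one parent–offspring link: r = (1/2)^1 = 1/2).
Hamilton's rule: n·r·B > C, so the trait is favored while C < n·r·B = 3·0.5·0.496 = 0.744.

0.744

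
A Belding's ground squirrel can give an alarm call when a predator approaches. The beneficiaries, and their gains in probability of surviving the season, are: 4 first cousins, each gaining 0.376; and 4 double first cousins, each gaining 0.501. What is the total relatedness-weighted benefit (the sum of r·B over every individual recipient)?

0.689

r to a first cousin = 1/8 (first cousins share one grandparent pair — two paths of length 4: r = 2·(1/2)^4 = 1/8).
r to a double first cousin = 1/4 (double first cousins share both grandparent pairs — four paths of length 4: r = 4·(1/2)^4 = 1/4).
Summing one r·B term per recipient: 4·0.125·0.376 + 4·0.25·0.501 = 0.689.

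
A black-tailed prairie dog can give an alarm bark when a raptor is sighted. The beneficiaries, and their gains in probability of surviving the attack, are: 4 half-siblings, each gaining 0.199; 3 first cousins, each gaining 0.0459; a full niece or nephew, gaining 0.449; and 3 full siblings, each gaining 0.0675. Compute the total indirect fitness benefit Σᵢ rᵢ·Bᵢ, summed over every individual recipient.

r to a half-sibling = 0.25 (half-sibs share one parent — one path of length 2: r = (1/2)^2 = 1/4).
r to a first cousin = 0.125 (first cousins share one grandparent pair — two paths of length 4: r = 2·(1/2)^4 = 1/8).
r to a full niece or nephew = 1/4 (full aunt/uncle↔niece/nephew: two paths of length 3 through the shared grandparent pair: r = 2·(1/2)^3 = 1/4).
r to a full sibling = 0.5 (full sibs share both parents — two paths of length 2: r = 2·(1/2)^2 = 1/2).
Summing one r·B term per recipient: 4·0.25·0.199 + 3·0.125·0.0459 + 1·0.25·0.449 + 3·0.5·0.0675 = 0.4297125.

0.4297125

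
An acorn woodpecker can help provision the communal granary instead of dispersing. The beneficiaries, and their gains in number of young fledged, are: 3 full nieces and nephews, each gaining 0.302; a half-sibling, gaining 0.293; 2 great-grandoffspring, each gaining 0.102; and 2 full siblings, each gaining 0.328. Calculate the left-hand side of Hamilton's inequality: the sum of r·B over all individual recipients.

0.65325

r to a full niece or nephew = 0.25 (full aunt/uncle↔niece/nephew: two paths of length 3 through the shared grandparent pair: r = 2·(1/2)^3 = 1/4).
r to a half-sibling = 0.25 (half-sibs share one parent — one path of length 2: r = (1/2)^2 = 1/4).
r to a great-grandoffspring = 0.125 (three parent–offspring links: r = (1/2)^3 = 1/8).
r to a full sibling = 0.5 (full sibs share both parents — two paths of length 2: r = 2·(1/2)^2 = 1/2).
Summing one r·B term per recipient: 3·0.25·0.302 + 1·0.25·0.293 + 2·0.125·0.102 + 2·0.5·0.328 = 0.65325.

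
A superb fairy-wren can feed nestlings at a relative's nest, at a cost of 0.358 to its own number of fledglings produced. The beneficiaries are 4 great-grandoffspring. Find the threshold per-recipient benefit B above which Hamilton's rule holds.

0.716

r to a great-grandoffspring = 1/8 (three parent–offspring links: r = (1/2)^3 = 1/8).
Hamilton's rule with n recipients of equal r: n·r·B > C, so B > C/(n·r) = 0.358/(4·0.125) = 0.716.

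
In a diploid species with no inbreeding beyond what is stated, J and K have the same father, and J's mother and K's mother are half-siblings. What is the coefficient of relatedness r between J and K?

Relatedness sums over independent paths through distinct common ancestors.
J and K are related in two ways: half-sibs through their shared father (r = 1/4) and half first cousins through their mothers (r = 1/16).
r = 1/4 + 1/16 = 0.3125.

0.3125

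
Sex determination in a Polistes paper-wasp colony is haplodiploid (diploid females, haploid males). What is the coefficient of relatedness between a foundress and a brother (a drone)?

Her haploid brother carries none of their father's genes and a random half of their mother's genome; that half matches the maternal half of her own genome with probability 1/2: r = 1/2 · 1/2 = 1/4.

0.25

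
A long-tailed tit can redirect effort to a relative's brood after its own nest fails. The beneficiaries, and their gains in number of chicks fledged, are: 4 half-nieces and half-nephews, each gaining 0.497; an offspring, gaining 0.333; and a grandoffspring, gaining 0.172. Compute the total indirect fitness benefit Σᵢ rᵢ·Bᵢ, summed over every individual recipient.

r to a half-niece or half-nephew = 1/8 (half-aunt/uncle↔niece/nephew: one path of length 3: r = (1/2)^3 = 1/8).
r to an offspring = 0.5 (one parent–offspring link: r = (1/2)^1 = 1/2).
r to a grandoffspring = 0.25 (two parent–offspring links: r = (1/2)^2 = 1/4).
Summing one r·B term per recipient: 4·0.125·0.497 + 1·0.5·0.333 + 1·0.25·0.172 = 0.458.

0.458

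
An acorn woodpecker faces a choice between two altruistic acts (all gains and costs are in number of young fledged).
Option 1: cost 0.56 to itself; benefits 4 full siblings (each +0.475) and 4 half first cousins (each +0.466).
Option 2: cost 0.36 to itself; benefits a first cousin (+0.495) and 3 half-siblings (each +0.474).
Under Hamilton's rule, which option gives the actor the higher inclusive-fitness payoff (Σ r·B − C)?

Option 1

Option 1: r to a full sibling = 0.5.
Option 1: r to a half first cousin = 0.0625.
Option 1: Σ r·B − C = (4·0.5·0.475 + 4·0.0625·0.466) − 0.56 = 0.5065.
Option 2: r to a first cousin = 0.125.
Option 2: r to a half-sibling = 0.25.
Option 2: Σ r·B − C = (1·0.125·0.495 + 3·0.25·0.474) − 0.36 = 0.057375.
Option 1 has the higher net inclusive-fitness payoff.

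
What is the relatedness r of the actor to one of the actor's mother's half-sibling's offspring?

Each parent–offspring link contributes a factor of 1/2, and independent paths through distinct common ancestors add.
Half first cousins share one grandparent — one path of length 4: r = (1/2)^4 = 1/16.

0.0625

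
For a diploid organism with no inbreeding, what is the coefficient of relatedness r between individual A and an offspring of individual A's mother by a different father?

0.25

Each parent–offspring link contributes a factor of 1/2, and independent paths through distinct common ancestors add.
Half-sibs share one parent — one path of length 2: r = (1/2)^2 = 1/4.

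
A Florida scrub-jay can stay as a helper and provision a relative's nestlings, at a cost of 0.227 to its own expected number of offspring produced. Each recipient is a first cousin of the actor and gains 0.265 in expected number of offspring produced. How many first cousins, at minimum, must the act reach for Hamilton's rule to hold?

r to a first cousin = 0.125 (first cousins share one grandparent pair — two paths of length 4: r = 2·(1/2)^4 = 1/8).
Hamilton's rule: n·r·B > C  ⇒  n > C/(r·B) = 0.227/(0.125·0.265) = 6.853.
The smallest integer exceeding 6.853 is 7.

7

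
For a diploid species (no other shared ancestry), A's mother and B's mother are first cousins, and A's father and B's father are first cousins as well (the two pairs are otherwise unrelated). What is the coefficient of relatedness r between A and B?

Independent pedigree routes through distinct common ancestors add.
A and B are related in two ways: second cousins through their mothers (r = 1/32) and second cousins through their fathers (r = 1/32).
r = 1/32 + 1/32 = 1/16 = 0.0625.

0.0625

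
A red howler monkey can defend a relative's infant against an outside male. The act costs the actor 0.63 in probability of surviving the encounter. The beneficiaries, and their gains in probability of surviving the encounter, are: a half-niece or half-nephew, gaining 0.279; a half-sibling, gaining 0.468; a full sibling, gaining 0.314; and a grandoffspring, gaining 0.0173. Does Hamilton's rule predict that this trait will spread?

No

Hamilton's rule: the trait is favored when the sum of r·B over every recipient exceeds the actor's cost C.
r to a half-niece or half-nephew = 0.125 (half-aunt/uncle↔niece/nephew: one path of length 3: r = (1/2)^3 = 1/8).
r to a half-sibling = 0.25 (half-sibs share one parent — one path of length 2: r = (1/2)^2 = 1/4).
r to a full sibling = 0.5 (full sibs share both parents — two paths of length 2: r = 2·(1/2)^2 = 1/2).
r to a grandoffspring = 0.25 (two parent–offspring links: r = (1/2)^2 = 1/4).
Summing one r·B term per recipient: 1·0.125·0.279 + 1·0.25·0.468 + 1·0.5·0.314 + 1·0.25·0.0173 = 0.3132.
0.3132 < 0.63: the indirect benefit is less than the cost.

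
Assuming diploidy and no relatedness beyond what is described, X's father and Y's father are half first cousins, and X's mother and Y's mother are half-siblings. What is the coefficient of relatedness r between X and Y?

0.078125

With two independent routes of shared ancestry, r is the sum of the two contributions.
X and Y are related in two ways: half second cousins through their fathers (r = 1/64) and half first cousins through their mothers (r = 1/16).
r = 1/64 + 1/16 = 5/64 = 0.078125.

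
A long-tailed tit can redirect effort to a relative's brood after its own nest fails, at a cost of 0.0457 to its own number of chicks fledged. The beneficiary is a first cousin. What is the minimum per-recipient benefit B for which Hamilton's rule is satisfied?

r to a first cousin = 1/8 (first cousins share one grandparent pair — two paths of length 4: r = 2·(1/2)^4 = 1/8).
Hamilton's rule with n recipients of equal r: n·r·B > C, so B > C/(n·r) = 0.0457/(1·0.125) = 0.3656.

0.3656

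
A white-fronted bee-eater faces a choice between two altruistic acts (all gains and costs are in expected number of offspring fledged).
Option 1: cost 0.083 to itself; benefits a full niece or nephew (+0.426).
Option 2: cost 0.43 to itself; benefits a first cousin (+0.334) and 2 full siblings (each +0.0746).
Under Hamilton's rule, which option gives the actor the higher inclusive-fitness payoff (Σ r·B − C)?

Option 1

Option 1: r to a full niece or nephew = 0.25.
Option 1: Σ r·B − C = (1·0.25·0.426) − 0.083 = 0.0235.
Option 2: r to a first cousin = 0.125.
Option 2: r to a full sibling = 0.5.
Option 2: Σ r·B − C = (1·0.125·0.334 + 2·0.5·0.0746) − 0.43 = -0.31365.
Option 1 has the higher net inclusive-fitness payoff.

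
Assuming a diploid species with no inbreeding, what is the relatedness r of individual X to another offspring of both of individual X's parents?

Each parent–offspring link contributes a factor of 1/2, and independent paths through distinct common ancestors add.
Full sibs share both parents — two paths of length 2: r = 2·(1/2)^2 = 1/2.

0.5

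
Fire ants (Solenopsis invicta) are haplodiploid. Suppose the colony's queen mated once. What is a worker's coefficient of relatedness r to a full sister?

0.75

Haplodiploid full sisters inherit their father's entire haploid genome identically (contributing 1/2) and on average half of their mother's contribution (1/2 · 1/2 = 1/4); r = 1/2 + 1/4 = 3/4.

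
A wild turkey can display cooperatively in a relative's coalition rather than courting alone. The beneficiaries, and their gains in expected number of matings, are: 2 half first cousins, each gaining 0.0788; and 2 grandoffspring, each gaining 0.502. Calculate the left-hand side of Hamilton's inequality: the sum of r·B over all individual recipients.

0.26085

r to a half first cousin = 0.0625 (half first cousins share one grandparent — one path of length 4: r = (1/2)^4 = 1/16).
r to a grandoffspring = 0.25 (two parent–offspring links: r = (1/2)^2 = 1/4).
Summing one r·B term per recipient: 2·0.0625·0.0788 + 2·0.25·0.502 = 0.26085.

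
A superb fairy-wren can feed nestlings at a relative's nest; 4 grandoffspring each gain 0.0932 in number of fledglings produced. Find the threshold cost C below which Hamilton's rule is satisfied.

0.0932

r to a grandoffspring = 0.25 (two parent–offspring links: r = (1/2)^2 = 1/4).
Hamilton's rule: n·r·B > C, so the trait is favored while C < n·r·B = 4·0.25·0.0932 = 0.0932.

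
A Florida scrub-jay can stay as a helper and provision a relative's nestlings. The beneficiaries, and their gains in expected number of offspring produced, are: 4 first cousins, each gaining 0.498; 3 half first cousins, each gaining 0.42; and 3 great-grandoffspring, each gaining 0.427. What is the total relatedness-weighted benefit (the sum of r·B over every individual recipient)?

0.487875

r to a first cousin = 0.125 (first cousins share one grandparent pair — two paths of length 4: r = 2·(1/2)^4 = 1/8).
r to a half first cousin = 0.0625 (half first cousins share one grandparent — one path of length 4: r = (1/2)^4 = 1/16).
r to a great-grandoffspring = 0.125 (three parent–offspring links: r = (1/2)^3 = 1/8).
Summing one r·B term per recipient: 4·0.125·0.498 + 3·0.0625·0.42 + 3·0.125·0.427 = 0.487875.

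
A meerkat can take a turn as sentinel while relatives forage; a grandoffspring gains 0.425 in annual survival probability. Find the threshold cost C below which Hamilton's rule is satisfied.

0.10625

r to a grandoffspring = 0.25 (two parent–offspring links: r = (1/2)^2 = 1/4).
Hamilton's rule: n·r·B > C, so the trait is favored while C < n·r·B = 1·0.25·0.425 = 0.10625.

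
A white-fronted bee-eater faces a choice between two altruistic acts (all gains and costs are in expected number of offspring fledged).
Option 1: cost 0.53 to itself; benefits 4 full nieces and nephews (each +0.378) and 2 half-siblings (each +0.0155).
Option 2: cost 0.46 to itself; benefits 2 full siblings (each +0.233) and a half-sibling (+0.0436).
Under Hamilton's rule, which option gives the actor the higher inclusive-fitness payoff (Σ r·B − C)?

Option 1: r to a full niece or nephew = 0.25.
Option 1: r to a half-sibling = 0.25.
Option 1: Σ r·B − C = (4·0.25·0.378 + 2·0.25·0.0155) − 0.53 = -0.14425.
Option 2: r to a full sibling = 0.5.
Option 2: r to a half-sibling = 0.25.
Option 2: Σ r·B − C = (2·0.5·0.233 + 1·0.25·0.0436) − 0.46 = -0.2161.
Option 1 has the higher net inclusive-fitness payoff.

Option 1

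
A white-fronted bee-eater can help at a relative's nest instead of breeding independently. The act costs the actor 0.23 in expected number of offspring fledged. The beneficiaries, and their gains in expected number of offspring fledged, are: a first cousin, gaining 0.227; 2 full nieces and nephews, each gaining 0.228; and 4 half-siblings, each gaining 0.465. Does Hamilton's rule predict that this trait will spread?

Hamilton's rule: the trait is favored when the sum of r·B over every recipient exceeds the actor's cost C.
r to a first cousin = 1/8 (first cousins share one grandparent pair — two paths of length 4: r = 2·(1/2)^4 = 1/8).
r to a full niece or nephew = 0.25 (full aunt/uncle↔niece/nephew: two paths of length 3 through the shared grandparent pair: r = 2·(1/2)^3 = 1/4).
r to a half-sibling = 1/4 (half-sibs share one parent — one path of length 2: r = (1/2)^2 = 1/4).
Summing one r·B term per recipient: 1·0.125·0.227 + 2·0.25·0.228 + 4·0.25·0.465 = 0.607375.
0.607375 > 0.23: the indirect benefit exceeds the cost.

Yes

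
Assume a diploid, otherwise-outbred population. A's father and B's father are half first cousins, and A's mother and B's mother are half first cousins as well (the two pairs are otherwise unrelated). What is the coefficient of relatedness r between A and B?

0.03125

Wright's path rule: contributions from independent ancestry routes add.
A and B are related in two ways: half second cousins through their fathers (r = 1/64) and half second cousins through their mothers (r = 1/64).
r = 1/64 + 1/64 = 0.03125.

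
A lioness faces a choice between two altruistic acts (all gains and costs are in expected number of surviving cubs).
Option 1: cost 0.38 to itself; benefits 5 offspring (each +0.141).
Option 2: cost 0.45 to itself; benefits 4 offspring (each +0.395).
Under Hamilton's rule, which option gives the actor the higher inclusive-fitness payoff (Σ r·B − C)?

Option 2

Option 1: r to an offspring = 0.5.
Option 1: Σ r·B − C = (5·0.5·0.141) − 0.38 = -0.0275.
Option 2: r to an offspring = 0.5.
Option 2: Σ r·B − C = (4·0.5·0.395) − 0.45 = 0.34.
Option 2 has the higher net inclusive-fitness payoff.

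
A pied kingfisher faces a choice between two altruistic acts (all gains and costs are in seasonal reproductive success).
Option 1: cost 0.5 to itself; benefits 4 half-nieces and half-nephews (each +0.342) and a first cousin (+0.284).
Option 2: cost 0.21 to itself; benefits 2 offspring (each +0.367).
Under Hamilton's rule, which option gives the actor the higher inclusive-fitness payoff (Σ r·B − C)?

Option 1: r to a half-niece or half-nephew = 0.125.
Option 1: r to a first cousin = 0.125.
Option 1: Σ r·B − C = (4·0.125·0.342 + 1·0.125·0.284) − 0.5 = -0.2935.
Option 2: r to an offspring = 0.5.
Option 2: Σ r·B − C = (2·0.5·0.367) − 0.21 = 0.157.
Option 2 has the higher net inclusive-fitness payoff.

Option 2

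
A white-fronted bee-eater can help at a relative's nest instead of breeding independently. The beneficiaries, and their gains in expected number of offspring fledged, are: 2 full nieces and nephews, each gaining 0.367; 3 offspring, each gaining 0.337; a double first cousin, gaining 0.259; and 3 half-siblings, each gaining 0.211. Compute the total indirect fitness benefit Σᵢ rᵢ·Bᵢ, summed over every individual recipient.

0.912

r to a full niece or nephew = 0.25 (full aunt/uncle↔niece/nephew: two paths of length 3 through the shared grandparent pair: r = 2·(1/2)^3 = 1/4).
r to an offspring = 1/2 (one parent–offspring link: r = (1/2)^1 = 1/2).
r to a double first cousin = 1/4 (double first cousins share both grandparent pairs — four paths of length 4: r = 4·(1/2)^4 = 1/4).
r to a half-sibling = 1/4 (half-sibs share one parent — one path of length 2: r = (1/2)^2 = 1/4).
Summing one r·B term per recipient: 2·0.25·0.367 + 3·0.5·0.337 + 1·0.25·0.259 + 3·0.25·0.211 = 0.912.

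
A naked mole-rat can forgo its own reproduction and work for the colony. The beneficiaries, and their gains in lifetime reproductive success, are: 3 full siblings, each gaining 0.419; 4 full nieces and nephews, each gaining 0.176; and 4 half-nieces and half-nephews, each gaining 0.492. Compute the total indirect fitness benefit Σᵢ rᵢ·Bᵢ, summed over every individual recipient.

r to a full sibling = 1/2 (full sibs share both parents — two paths of length 2: r = 2·(1/2)^2 = 1/2).
r to a full niece or nephew = 1/4 (full aunt/uncle↔niece/nephew: two paths of length 3 through the shared grandparent pair: r = 2·(1/2)^3 = 1/4).
r to a half-niece or half-nephew = 1/8 (half-aunt/uncle↔niece/nephew: one path of length 3: r = (1/2)^3 = 1/8).
Summing one r·B term per recipient: 3·0.5·0.419 + 4·0.25·0.176 + 4·0.125·0.492 = 1.0505.

1.0505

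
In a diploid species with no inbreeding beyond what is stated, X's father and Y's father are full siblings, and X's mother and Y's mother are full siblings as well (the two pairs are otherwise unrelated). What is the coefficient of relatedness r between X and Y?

0.25

Independent pedigree routes through distinct common ancestors add.
X and Y are related in two ways: first cousins through their fathers (r = 1/8) and first cousins through their mothers (r = 1/8) — i.e. double first cousins.
r = 1/8 + 1/8 = 1/4 = 0.25.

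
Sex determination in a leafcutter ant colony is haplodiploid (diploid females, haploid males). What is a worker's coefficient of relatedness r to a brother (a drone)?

0.25

Her haploid brother carries none of their father's genes and a random half of their mother's genome; that half matches the maternal half of her own genome with probability 1/2: r = 1/2 · 1/2 = 1/4.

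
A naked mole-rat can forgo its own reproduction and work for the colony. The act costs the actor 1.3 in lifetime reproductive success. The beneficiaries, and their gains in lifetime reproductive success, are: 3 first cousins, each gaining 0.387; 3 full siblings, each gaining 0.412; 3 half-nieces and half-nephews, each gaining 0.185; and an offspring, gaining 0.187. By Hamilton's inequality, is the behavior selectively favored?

Hamilton's rule: the trait is favored when the sum of r·B over every recipient exceeds the actor's cost C.
r to a first cousin = 0.125 (first cousins share one grandparent pair — two paths of length 4: r = 2·(1/2)^4 = 1/8).
r to a full sibling = 0.5 (full sibs share both parents — two paths of length 2: r = 2·(1/2)^2 = 1/2).
r to a half-niece or half-nephew = 1/8 (half-aunt/uncle↔niece/nephew: one path of length 3: r = (1/2)^3 = 1/8).
r to an offspring = 0.5 (one parent–offspring link: r = (1/2)^1 = 1/2).
Summing one r·B term per recipient: 3·0.125·0.387 + 3·0.5·0.412 + 3·0.125·0.185 + 1·0.5·0.187 = 0.926.
0.926 < 1.3: the indirect benefit is less than the cost.

No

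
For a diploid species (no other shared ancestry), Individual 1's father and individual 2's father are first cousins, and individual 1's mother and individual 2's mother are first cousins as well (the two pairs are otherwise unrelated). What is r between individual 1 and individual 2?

0.0625

With two independent routes of shared ancestry, r is the sum of the two contributions.
Individual 1 and individual 2 are related in two ways: second cousins through their fathers (r = 1/32) and second cousins through their mothers (r = 1/32).
r = 1/32 + 1/32 = 1/16 = 0.0625.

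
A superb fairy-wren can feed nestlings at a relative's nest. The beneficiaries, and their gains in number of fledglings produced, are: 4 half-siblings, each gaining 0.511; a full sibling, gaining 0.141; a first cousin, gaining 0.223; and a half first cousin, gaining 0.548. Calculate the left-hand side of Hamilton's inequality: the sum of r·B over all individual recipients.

r to a half-sibling = 0.25 (half-sibs share one parent — one path of length 2: r = (1/2)^2 = 1/4).
r to a full sibling = 0.5 (full sibs share both parents — two paths of length 2: r = 2·(1/2)^2 = 1/2).
r to a first cousin = 1/8 (first cousins share one grandparent pair — two paths of length 4: r = 2·(1/2)^4 = 1/8).
r to a half first cousin = 1/16 (half first cousins share one grandparent — one path of length 4: r = (1/2)^4 = 1/16).
Summing one r·B term per recipient: 4·0.25·0.511 + 1·0.5·0.141 + 1·0.125·0.223 + 1·0.0625·0.548 = 0.643625.

0.643625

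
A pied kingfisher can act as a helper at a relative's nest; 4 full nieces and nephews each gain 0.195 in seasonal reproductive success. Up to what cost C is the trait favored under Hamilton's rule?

r to a full niece or nephew = 0.25 (full aunt/uncle↔niece/nephew: two paths of length 3 through the shared grandparent pair: r = 2·(1/2)^3 = 1/4).
Hamilton's rule: n·r·B > C, so the trait is favored while C < n·r·B = 4·0.25·0.195 = 0.195.

0.195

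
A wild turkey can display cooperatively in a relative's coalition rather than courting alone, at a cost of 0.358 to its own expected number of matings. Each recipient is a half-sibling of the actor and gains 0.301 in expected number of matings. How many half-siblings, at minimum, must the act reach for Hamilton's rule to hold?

r to a half-sibling = 0.25 (half-sibs share one parent — one path of length 2: r = (1/2)^2 = 1/4).
Hamilton's rule: n·r·B > C  ⇒  n > C/(r·B) = 0.358/(0.25·0.301) = 4.757.
The smallest integer exceeding 4.757 is 5.

5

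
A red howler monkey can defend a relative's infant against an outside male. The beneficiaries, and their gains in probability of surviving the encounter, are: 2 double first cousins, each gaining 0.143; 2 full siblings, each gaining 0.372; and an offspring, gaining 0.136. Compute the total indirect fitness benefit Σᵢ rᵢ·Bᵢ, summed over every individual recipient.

r to a double first cousin = 0.25 (double first cousins share both grandparent pairs — four paths of length 4: r = 4·(1/2)^4 = 1/4).
r to a full sibling = 0.5 (full sibs share both parents — two paths of length 2: r = 2·(1/2)^2 = 1/2).
r to an offspring = 1/2 (one parent–offspring link: r = (1/2)^1 = 1/2).
Summing one r·B term per recipient: 2·0.25·0.143 + 2·0.5·0.372 + 1·0.5·0.136 = 0.5115.

0.5115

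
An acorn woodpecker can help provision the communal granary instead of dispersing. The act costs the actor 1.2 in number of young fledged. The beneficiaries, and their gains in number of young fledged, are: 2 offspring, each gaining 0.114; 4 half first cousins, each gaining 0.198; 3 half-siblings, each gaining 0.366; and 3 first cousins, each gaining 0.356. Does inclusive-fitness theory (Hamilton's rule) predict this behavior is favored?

No

Hamilton's rule: the trait is favored when the sum of r·B over every recipient exceeds the actor's cost C.
r to an offspring = 1/2 (one parent–offspring link: r = (1/2)^1 = 1/2).
r to a half first cousin = 0.0625 (half first cousins share one grandparent — one path of length 4: r = (1/2)^4 = 1/16).
r to a half-sibling = 1/4 (half-sibs share one parent — one path of length 2: r = (1/2)^2 = 1/4).
r to a first cousin = 0.125 (first cousins share one grandparent pair — two paths of length 4: r = 2·(1/2)^4 = 1/8).
Summing one r·B term per recipient: 2·0.5·0.114 + 4·0.0625·0.198 + 3·0.25·0.366 + 3·0.125·0.356 = 0.5715.
0.5715 < 1.2: the indirect benefit is less than the cost.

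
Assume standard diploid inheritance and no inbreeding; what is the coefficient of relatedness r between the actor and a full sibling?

0.5

Full sibs share both parents — two paths of length 2: r = 2·(1/2)^2 = 1/2.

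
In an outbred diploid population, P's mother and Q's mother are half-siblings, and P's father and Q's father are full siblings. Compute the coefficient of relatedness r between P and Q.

Relatedness sums over independent paths through distinct common ancestors.
P and Q are related in two ways: half first cousins through their mothers (r = 1/16) and first cousins through their fathers (r = 1/8).
r = 1/16 + 1/8 = 0.1875.

0.1875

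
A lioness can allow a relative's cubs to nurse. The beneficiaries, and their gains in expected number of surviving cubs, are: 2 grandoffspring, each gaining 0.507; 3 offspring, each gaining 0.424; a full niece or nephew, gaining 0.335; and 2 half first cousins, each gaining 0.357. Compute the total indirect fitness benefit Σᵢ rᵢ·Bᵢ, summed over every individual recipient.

r to a grandoffspring = 0.25 (two parent–offspring links: r = (1/2)^2 = 1/4).
r to an offspring = 1/2 (one parent–offspring link: r = (1/2)^1 = 1/2).
r to a full niece or nephew = 1/4 (full aunt/uncle↔niece/nephew: two paths of length 3 through the shared grandparent pair: r = 2·(1/2)^3 = 1/4).
r to a half first cousin = 1/16 (half first cousins share one grandparent — one path of length 4: r = (1/2)^4 = 1/16).
Summing one r·B term per recipient: 2·0.25·0.507 + 3·0.5·0.424 + 1·0.25·0.335 + 2·0.0625·0.357 = 1.017875.

1.017875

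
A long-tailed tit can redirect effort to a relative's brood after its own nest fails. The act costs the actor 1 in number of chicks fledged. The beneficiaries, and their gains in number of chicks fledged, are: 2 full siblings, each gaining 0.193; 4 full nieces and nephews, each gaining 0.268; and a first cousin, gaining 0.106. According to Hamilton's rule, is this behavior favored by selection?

No

Hamilton's rule: the trait is favored when the sum of r·B over every recipient exceeds the actor's cost C.
r to a full sibling = 0.5 (full sibs share both parents — two paths of length 2: r = 2·(1/2)^2 = 1/2).
r to a full niece or nephew = 1/4 (full aunt/uncle↔niece/nephew: two paths of length 3 through the shared grandparent pair: r = 2·(1/2)^3 = 1/4).
r to a first cousin = 0.125 (first cousins share one grandparent pair — two paths of length 4: r = 2·(1/2)^4 = 1/8).
Summing one r·B term per recipient: 2·0.5·0.193 + 4·0.25·0.268 + 1·0.125·0.106 = 0.47425.
0.47425 < 1: the indirect benefit is less than the cost.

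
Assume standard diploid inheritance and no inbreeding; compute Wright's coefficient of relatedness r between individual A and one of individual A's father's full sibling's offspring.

0.125

Each parent–offspring link contributes a factor of 1/2, and independent paths through distinct common ancestors add.
First cousins share one grandparent pair — two paths of length 4: r = 2·(1/2)^4 = 1/8.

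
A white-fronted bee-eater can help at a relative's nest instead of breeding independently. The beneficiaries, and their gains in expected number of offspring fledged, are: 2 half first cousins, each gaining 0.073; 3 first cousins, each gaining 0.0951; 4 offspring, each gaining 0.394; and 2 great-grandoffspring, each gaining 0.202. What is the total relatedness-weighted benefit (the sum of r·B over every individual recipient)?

0.8832875

r to a half first cousin = 0.0625 (half first cousins share one grandparent — one path of length 4: r = (1/2)^4 = 1/16).
r to a first cousin = 1/8 (first cousins share one grandparent pair — two paths of length 4: r = 2·(1/2)^4 = 1/8).
r to an offspring = 1/2 (one parent–offspring link: r = (1/2)^1 = 1/2).
r to a great-grandoffspring = 0.125 (three parent–offspring links: r = (1/2)^3 = 1/8).
Summing one r·B term per recipient: 2·0.0625·0.073 + 3·0.125·0.0951 + 4·0.5·0.394 + 2·0.125·0.202 = 0.8832875.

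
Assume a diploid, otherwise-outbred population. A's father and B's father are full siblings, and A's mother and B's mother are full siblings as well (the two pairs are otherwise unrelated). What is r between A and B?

With two independent routes of shared ancestry, r is the sum of the two contributions.
A and B are related in two ways: first cousins through their fathers (r = 1/8) and first cousins through their mothers (r = 1/8) — i.e. double first cousins.
r = 1/8 + 1/8 = 1/4 = 0.25.

0.25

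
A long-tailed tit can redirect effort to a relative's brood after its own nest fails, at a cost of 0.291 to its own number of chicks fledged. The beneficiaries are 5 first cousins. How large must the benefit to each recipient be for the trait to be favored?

0.4656

r to a first cousin = 1/8 (first cousins share one grandparent pair — two paths of length 4: r = 2·(1/2)^4 = 1/8).
Hamilton's rule with n recipients of equal r: n·r·B > C, so B > C/(n·r) = 0.291/(5·0.125) = 0.4656.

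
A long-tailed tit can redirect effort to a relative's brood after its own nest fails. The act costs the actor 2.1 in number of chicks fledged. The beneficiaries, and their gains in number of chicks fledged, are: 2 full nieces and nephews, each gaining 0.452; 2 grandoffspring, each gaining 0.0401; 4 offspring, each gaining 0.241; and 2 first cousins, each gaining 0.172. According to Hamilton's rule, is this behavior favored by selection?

No

Hamilton's rule: the trait is favored when the sum of r·B over every recipient exceeds the actor's cost C.
r to a full niece or nephew = 1/4 (full aunt/uncle↔niece/nephew: two paths of length 3 through the shared grandparent pair: r = 2·(1/2)^3 = 1/4).
r to a grandoffspring = 1/4 (two parent–offspring links: r = (1/2)^2 = 1/4).
r to an offspring = 0.5 (one parent–offspring link: r = (1/2)^1 = 1/2).
r to a first cousin = 1/8 (first cousins share one grandparent pair — two paths of length 4: r = 2·(1/2)^4 = 1/8).
Summing one r·B term per recipient: 2·0.25·0.452 + 2·0.25·0.0401 + 4·0.5·0.241 + 2·0.125·0.172 = 0.77105.
0.77105 < 2.1: the indirect benefit is less than the cost.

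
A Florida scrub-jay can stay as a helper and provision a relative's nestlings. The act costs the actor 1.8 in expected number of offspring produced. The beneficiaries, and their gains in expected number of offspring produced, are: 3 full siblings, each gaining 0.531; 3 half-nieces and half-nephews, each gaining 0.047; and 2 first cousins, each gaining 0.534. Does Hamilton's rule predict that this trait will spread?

Hamilton's rule: the trait is favored when the sum of r·B over every recipient exceeds the actor's cost C.
r to a full sibling = 0.5 (full sibs share both parents — two paths of length 2: r = 2·(1/2)^2 = 1/2).
r to a half-niece or half-nephew = 1/8 (half-aunt/uncle↔niece/nephew: one path of length 3: r = (1/2)^3 = 1/8).
r to a first cousin = 1/8 (first cousins share one grandparent pair — two paths of length 4: r = 2·(1/2)^4 = 1/8).
Summing one r·B term per recipient: 3·0.5·0.531 + 3·0.125·0.047 + 2·0.125·0.534 = 0.947625.
0.947625 < 1.8: the indirect benefit is less than the cost.

No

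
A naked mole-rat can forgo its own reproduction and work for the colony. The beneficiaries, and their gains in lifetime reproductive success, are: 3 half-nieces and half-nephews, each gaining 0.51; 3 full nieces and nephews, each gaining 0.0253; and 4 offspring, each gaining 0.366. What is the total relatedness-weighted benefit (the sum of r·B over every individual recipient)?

0.942225

r to a half-niece or half-nephew = 0.125 (half-aunt/uncle↔niece/nephew: one path of length 3: r = (1/2)^3 = 1/8).
r to a full niece or nephew = 0.25 (full aunt/uncle↔niece/nephew: two paths of length 3 through the shared grandparent pair: r = 2·(1/2)^3 = 1/4).
r to an offspring = 1/2 (one parent–offspring link: r = (1/2)^1 = 1/2).
Summing one r·B term per recipient: 3·0.125·0.51 + 3·0.25·0.0253 + 4·0.5·0.366 = 0.942225.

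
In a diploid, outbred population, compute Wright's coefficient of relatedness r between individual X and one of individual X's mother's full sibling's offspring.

0.125

Each parent–offspring link contributes a factor of 1/2, and independent paths through distinct common ancestors add.
First cousins share one grandparent pair — two paths of length 4: r = 2·(1/2)^4 = 1/8.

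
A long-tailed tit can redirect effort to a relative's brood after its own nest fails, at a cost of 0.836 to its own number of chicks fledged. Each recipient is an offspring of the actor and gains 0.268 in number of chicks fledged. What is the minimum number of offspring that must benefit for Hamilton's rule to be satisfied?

7

r to an offspring = 0.5 (one parent–offspring link: r = (1/2)^1 = 1/2).
Hamilton's rule: n·r·B > C  ⇒  n > C/(r·B) = 0.836/(0.5·0.268) = 6.239.
The smallest integer exceeding 6.239 is 7.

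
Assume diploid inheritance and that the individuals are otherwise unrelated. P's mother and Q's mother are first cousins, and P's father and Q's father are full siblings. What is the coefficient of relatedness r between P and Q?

Relatedness sums over independent paths through distinct common ancestors.
P and Q are related in two ways: second cousins through their mothers (r = 1/32) and first cousins through their fathers (r = 1/8).
r = 1/32 + 1/8 = 5/32 = 0.15625.

0.15625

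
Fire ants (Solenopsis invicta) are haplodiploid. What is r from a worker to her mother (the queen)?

One meiotic link between diploid queen and diploid daughter: r = 1/2.

0.5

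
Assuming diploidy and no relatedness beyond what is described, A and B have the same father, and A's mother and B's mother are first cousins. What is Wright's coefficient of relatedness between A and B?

Wright's path rule: contributions from independent ancestry routes add.
A and B are related in two ways: half-sibs through their shared father (r = 1/4) and second cousins through their mothers (r = 1/32).
r = 1/4 + 1/32 = 0.28125.

0.28125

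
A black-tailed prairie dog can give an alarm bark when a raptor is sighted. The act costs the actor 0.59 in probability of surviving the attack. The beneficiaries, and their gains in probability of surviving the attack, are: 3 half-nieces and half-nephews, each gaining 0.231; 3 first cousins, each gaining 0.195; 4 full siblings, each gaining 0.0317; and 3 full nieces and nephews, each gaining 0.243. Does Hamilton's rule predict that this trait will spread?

Hamilton's rule: the trait is favored when the sum of r·B over every recipient exceeds the actor's cost C.
r to a half-niece or half-nephew = 0.125 (half-aunt/uncle↔niece/nephew: one path of length 3: r = (1/2)^3 = 1/8).
r to a first cousin = 1/8 (first cousins share one grandparent pair — two paths of length 4: r = 2·(1/2)^4 = 1/8).
r to a full sibling = 1/2 (full sibs share both parents — two paths of length 2: r = 2·(1/2)^2 = 1/2).
r to a full niece or nephew = 0.25 (full aunt/uncle↔niece/nephew: two paths of length 3 through the shared grandparent pair: r = 2·(1/2)^3 = 1/4).
Summing one r·B term per recipient: 3·0.125·0.231 + 3·0.125·0.195 + 4·0.5·0.0317 + 3·0.25·0.243 = 0.4054.
0.4054 < 0.59: the indirect benefit is less than the cost.

No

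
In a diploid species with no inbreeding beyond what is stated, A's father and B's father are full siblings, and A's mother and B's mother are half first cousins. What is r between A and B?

0.140625

Wright's path rule: contributions from independent ancestry routes add.
A and B are related in two ways: first cousins through their fathers (r = 1/8) and half second cousins through their mothers (r = 1/64).
r = 1/8 + 1/64 = 9/64 = 0.140625.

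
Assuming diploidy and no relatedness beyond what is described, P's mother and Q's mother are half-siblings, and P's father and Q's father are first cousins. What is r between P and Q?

Wright's path rule: contributions from independent ancestry routes add.
P and Q are related in two ways: half first cousins through their mothers (r = 1/16) and second cousins through their fathers (r = 1/32).
r = 1/16 + 1/32 = 0.09375.

0.09375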